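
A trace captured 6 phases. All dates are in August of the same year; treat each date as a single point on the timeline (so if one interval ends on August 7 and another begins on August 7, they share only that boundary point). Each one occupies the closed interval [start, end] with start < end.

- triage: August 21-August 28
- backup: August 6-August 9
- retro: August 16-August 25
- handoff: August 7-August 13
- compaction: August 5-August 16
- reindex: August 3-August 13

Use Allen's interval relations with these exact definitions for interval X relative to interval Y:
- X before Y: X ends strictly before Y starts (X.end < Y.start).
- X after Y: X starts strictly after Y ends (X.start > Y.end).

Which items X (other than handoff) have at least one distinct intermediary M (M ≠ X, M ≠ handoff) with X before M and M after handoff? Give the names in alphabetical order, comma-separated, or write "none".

backup, compaction, reindex

Target handoff = [August 7, August 13].
Intermediaries M with M after handoff: retro, triage.
Via retro — items with X before retro: backup, reindex.
Via triage — items with X before triage: backup, compaction, reindex.
Union: backup, compaction, reindex.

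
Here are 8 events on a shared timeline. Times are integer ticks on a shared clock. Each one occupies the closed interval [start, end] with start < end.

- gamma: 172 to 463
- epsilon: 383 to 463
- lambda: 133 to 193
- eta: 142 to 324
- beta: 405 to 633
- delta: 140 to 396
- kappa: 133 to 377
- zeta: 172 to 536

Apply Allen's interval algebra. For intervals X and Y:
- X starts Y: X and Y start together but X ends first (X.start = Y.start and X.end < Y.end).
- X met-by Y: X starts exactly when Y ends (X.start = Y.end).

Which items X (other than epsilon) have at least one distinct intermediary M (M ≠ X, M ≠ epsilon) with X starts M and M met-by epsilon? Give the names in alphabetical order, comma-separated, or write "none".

Target epsilon = [383, 463].
Intermediaries M with M met-by epsilon: none.
Union: none.

none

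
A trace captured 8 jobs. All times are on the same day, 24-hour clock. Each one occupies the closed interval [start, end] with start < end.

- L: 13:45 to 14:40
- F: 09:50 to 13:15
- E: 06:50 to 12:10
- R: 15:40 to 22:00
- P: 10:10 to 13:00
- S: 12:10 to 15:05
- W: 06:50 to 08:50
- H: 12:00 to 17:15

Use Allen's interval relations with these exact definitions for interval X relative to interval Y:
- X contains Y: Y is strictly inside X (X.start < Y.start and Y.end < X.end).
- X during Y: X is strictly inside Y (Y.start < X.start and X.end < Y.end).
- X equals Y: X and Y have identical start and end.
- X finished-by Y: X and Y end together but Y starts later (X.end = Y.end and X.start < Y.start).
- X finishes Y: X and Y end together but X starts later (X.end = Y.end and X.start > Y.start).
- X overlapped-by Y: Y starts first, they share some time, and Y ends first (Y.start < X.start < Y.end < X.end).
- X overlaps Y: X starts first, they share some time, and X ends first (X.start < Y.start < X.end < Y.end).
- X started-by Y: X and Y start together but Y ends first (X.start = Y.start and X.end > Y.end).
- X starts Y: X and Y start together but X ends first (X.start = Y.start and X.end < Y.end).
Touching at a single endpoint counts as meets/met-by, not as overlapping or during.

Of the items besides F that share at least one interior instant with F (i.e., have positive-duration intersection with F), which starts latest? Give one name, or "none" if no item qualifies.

Target F = [09:50, 13:15].
E [06:50, 12:10] → overlaps → candidate.
H [12:00, 17:15] → overlapped-by → candidate.
L [13:45, 14:40] → after → excluded.
P [10:10, 13:00] → during → candidate.
R [15:40, 22:00] → after → excluded.
S [12:10, 15:05] → overlapped-by → candidate.
W [06:50, 08:50] → before → excluded.
Among candidates, latest start is 12:10 → S.

S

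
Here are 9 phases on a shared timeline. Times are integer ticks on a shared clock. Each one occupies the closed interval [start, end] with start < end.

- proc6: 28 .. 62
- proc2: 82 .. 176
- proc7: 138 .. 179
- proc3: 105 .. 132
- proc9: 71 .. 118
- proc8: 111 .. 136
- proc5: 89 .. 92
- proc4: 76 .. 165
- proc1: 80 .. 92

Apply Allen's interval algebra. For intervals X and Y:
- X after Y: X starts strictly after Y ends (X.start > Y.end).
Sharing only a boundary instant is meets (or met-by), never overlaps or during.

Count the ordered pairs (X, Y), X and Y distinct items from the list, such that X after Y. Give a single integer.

Checking all 72 ordered pairs for relation 'after'; matching pairs in alphabetical order:
(proc1, proc6): proc1 after proc6 ✓
(proc2, proc6): proc2 after proc6 ✓
(proc3, proc1): proc3 after proc1 ✓
(proc3, proc5): proc3 after proc5 ✓
(proc3, proc6): proc3 after proc6 ✓
(proc4, proc6): proc4 after proc6 ✓
(proc5, proc6): proc5 after proc6 ✓
(proc7, proc1): proc7 after proc1 ✓
(proc7, proc3): proc7 after proc3 ✓
(proc7, proc5): proc7 after proc5 ✓
(proc7, proc6): proc7 after proc6 ✓
(proc7, proc8): proc7 after proc8 ✓
(proc7, proc9): proc7 after proc9 ✓
(proc8, proc1): proc8 after proc1 ✓
(proc8, proc5): proc8 after proc5 ✓
(proc8, proc6): proc8 after proc6 ✓
(proc9, proc6): proc9 after proc6 ✓
Count: 17.

17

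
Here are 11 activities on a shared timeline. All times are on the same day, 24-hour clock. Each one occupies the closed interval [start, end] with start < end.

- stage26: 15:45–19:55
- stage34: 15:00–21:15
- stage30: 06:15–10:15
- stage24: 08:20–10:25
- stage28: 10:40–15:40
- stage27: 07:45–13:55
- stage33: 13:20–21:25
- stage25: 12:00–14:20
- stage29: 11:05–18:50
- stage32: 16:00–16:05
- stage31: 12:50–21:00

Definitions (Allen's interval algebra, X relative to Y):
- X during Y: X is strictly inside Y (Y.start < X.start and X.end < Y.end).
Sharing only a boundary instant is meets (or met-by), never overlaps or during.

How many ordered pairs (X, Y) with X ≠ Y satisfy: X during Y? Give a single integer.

Checking all 110 ordered pairs for relation 'during'; matching pairs in alphabetical order:
(stage24, stage27): stage24 during stage27 ✓
(stage25, stage28): stage25 during stage28 ✓
(stage25, stage29): stage25 during stage29 ✓
(stage26, stage31): stage26 during stage31 ✓
(stage26, stage33): stage26 during stage33 ✓
(stage26, stage34): stage26 during stage34 ✓
(stage32, stage26): stage32 during stage26 ✓
(stage32, stage29): stage32 during stage29 ✓
(stage32, stage31): stage32 during stage31 ✓
(stage32, stage33): stage32 during stage33 ✓
(stage32, stage34): stage32 during stage34 ✓
(stage34, stage33): stage34 during stage33 ✓
Count: 12.

12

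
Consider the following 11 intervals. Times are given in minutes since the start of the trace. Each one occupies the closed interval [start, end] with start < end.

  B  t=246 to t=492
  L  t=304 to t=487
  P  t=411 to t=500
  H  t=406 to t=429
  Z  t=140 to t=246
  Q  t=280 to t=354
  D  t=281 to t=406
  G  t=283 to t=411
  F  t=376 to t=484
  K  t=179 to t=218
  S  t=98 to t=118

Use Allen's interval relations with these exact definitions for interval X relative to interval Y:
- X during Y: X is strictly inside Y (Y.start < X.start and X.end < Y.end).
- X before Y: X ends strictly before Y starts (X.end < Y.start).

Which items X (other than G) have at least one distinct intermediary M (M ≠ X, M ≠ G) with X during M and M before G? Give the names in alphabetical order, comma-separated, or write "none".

K

Target G = [t=283, t=411].
Intermediaries M with M before G: K, S, Z.
Via K — items with X during K: none.
Via S — items with X during S: none.
Via Z — items with X during Z: K.
Union: K.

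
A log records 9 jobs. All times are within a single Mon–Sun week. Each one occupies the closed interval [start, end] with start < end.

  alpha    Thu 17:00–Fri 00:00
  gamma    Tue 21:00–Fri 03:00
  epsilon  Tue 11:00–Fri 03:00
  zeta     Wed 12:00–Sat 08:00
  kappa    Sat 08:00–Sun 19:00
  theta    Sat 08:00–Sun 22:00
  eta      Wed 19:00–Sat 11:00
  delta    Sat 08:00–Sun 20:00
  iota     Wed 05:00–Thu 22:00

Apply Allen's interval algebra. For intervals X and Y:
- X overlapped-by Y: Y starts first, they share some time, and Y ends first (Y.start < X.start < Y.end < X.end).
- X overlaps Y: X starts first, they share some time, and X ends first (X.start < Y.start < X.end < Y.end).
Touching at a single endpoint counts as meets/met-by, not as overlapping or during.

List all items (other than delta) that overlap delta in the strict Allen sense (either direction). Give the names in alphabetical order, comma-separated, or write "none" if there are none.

Target delta = [Sat 08:00, Sun 20:00].
alpha [Thu 17:00, Fri 00:00] → before → no.
epsilon [Tue 11:00, Fri 03:00] → before → no.
eta [Wed 19:00, Sat 11:00] → overlaps → yes.
gamma [Tue 21:00, Fri 03:00] → before → no.
iota [Wed 05:00, Thu 22:00] → before → no.
kappa [Sat 08:00, Sun 19:00] → starts → no.
theta [Sat 08:00, Sun 22:00] → started-by → no.
zeta [Wed 12:00, Sat 08:00] → meets → no.
Result: eta.

eta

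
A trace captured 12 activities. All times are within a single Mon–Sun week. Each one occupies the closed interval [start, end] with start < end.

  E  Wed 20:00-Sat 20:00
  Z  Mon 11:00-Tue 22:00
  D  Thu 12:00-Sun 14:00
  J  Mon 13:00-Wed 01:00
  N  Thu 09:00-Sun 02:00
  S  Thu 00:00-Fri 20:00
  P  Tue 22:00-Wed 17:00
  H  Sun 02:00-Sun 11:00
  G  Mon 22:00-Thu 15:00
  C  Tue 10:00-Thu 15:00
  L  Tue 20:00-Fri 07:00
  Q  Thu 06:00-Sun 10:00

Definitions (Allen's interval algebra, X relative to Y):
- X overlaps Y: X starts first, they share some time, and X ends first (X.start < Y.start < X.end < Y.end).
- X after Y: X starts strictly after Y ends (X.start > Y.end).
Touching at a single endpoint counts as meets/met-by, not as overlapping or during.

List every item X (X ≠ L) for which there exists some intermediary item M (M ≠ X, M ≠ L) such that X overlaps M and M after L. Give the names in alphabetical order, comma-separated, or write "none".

Target L = [Tue 20:00, Fri 07:00].
Intermediaries M with M after L: H.
Via H — items with X overlaps H: Q.
Union: Q.

Q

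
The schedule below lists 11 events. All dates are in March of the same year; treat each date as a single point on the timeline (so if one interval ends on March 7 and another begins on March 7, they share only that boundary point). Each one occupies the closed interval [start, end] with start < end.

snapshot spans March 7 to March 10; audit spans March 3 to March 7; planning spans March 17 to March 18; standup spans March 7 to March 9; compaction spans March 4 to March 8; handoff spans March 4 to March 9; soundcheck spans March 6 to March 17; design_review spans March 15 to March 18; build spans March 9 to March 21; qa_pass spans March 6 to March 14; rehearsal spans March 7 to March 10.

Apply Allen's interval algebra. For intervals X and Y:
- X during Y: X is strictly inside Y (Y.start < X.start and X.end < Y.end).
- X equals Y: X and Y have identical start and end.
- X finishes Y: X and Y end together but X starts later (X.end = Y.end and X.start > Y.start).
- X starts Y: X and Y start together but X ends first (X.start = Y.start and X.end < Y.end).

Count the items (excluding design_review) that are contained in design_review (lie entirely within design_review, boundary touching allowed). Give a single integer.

Target design_review = [March 15, March 18].
audit [March 3, March 7] → before → no.
build [March 9, March 21] → contains → no.
compaction [March 4, March 8] → before → no.
handoff [March 4, March 9] → before → no.
planning [March 17, March 18] → finishes → counts.
qa_pass [March 6, March 14] → before → no.
rehearsal [March 7, March 10] → before → no.
snapshot [March 7, March 10] → before → no.
soundcheck [March 6, March 17] → overlaps → no.
standup [March 7, March 9] → before → no.
Total: 1.

1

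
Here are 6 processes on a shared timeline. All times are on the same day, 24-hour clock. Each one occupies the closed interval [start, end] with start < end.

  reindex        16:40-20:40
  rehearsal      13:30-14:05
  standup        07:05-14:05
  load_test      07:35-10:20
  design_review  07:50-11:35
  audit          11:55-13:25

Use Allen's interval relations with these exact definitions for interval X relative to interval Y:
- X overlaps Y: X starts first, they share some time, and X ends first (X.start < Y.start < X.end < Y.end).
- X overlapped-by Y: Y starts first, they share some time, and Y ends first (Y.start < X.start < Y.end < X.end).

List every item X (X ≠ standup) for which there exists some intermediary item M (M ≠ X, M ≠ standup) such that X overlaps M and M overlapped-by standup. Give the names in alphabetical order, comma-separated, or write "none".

none

Target standup = [07:05, 14:05].
Intermediaries M with M overlapped-by standup: none.
Union: none.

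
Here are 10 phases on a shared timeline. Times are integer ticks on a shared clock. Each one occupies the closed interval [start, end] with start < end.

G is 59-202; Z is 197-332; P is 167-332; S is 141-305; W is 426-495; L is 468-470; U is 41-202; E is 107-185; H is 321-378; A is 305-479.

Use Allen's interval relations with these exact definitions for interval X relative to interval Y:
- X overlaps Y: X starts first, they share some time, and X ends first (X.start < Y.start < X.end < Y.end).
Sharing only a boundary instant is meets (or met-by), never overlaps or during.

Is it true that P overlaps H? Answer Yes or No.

Yes

P = [167, 332], H = [321, 378].
Actual relation of P to H: overlaps.
Asked whether 'overlaps' holds → Yes.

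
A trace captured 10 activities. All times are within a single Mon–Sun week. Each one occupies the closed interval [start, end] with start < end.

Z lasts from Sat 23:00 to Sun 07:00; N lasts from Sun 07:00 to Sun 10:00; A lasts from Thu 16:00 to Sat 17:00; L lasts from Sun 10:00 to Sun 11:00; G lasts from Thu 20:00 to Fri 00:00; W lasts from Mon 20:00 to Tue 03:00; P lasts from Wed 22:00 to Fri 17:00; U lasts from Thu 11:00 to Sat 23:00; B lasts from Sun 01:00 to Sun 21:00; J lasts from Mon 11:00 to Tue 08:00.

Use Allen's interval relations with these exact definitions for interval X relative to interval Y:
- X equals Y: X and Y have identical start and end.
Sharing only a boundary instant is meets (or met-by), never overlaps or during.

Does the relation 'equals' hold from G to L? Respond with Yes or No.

No

G = [Thu 20:00, Fri 00:00], L = [Sun 10:00, Sun 11:00].
Actual relation of G to L: before.
Asked whether 'equals' holds → No.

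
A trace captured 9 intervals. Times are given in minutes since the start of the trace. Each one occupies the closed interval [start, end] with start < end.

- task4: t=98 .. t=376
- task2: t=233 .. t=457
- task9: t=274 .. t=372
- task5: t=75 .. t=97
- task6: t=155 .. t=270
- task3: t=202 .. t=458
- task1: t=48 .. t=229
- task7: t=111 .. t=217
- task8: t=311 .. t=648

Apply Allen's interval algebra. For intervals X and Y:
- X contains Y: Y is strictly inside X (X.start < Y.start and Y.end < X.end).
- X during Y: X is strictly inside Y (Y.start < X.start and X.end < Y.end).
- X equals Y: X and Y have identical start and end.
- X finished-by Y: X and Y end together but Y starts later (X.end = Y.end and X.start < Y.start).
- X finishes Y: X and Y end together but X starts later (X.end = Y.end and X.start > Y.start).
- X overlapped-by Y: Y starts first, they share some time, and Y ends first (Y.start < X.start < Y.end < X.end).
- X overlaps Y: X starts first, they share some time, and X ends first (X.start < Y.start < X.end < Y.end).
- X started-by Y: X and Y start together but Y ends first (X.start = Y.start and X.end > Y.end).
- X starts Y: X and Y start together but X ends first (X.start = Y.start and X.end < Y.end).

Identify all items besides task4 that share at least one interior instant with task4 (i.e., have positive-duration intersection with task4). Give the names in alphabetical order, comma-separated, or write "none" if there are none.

task1, task2, task3, task6, task7, task8, task9

Target task4 = [t=98, t=376].
task1 [t=48, t=229] → overlaps → yes.
task2 [t=233, t=457] → overlapped-by → yes.
task3 [t=202, t=458] → overlapped-by → yes.
task5 [t=75, t=97] → before → no.
task6 [t=155, t=270] → during → yes.
task7 [t=111, t=217] → during → yes.
task8 [t=311, t=648] → overlapped-by → yes.
task9 [t=274, t=372] → during → yes.
Result: task1, task2, task3, task6, task7, task8, task9.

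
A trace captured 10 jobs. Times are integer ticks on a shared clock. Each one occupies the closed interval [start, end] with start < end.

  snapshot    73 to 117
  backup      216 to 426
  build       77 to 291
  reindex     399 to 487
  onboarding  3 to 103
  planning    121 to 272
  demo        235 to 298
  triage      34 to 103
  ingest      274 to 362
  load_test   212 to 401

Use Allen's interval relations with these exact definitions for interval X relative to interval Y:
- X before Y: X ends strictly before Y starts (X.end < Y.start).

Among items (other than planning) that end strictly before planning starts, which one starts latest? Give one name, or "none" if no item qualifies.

snapshot

Target planning = [121, 272].
backup [216, 426] → overlapped-by → excluded.
build [77, 291] → contains → excluded.
demo [235, 298] → overlapped-by → excluded.
ingest [274, 362] → after → excluded.
load_test [212, 401] → overlapped-by → excluded.
onboarding [3, 103] → before → candidate.
reindex [399, 487] → after → excluded.
snapshot [73, 117] → before → candidate.
triage [34, 103] → before → candidate.
Among candidates, latest start is 73 → snapshot.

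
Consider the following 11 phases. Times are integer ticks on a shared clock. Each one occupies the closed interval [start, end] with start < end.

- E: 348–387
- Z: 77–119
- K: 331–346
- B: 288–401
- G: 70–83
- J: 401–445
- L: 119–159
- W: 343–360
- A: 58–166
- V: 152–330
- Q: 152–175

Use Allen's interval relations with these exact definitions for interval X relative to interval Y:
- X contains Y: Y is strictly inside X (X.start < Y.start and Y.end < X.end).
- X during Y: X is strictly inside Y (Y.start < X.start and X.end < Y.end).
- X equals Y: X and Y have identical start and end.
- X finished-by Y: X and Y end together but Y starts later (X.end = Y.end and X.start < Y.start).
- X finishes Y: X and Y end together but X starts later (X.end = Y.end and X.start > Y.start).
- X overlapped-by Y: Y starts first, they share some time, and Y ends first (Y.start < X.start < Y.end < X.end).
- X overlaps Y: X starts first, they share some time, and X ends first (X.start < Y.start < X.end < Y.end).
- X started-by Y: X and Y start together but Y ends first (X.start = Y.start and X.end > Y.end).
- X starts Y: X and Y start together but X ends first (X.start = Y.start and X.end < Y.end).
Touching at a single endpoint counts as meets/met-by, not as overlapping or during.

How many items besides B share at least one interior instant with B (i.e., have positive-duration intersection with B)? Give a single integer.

4

Target B = [288, 401].
A [58, 166] → before → no.
E [348, 387] → during → counts.
G [70, 83] → before → no.
J [401, 445] → met-by → no.
K [331, 346] → during → counts.
L [119, 159] → before → no.
Q [152, 175] → before → no.
V [152, 330] → overlaps → counts.
W [343, 360] → during → counts.
Z [77, 119] → before → no.
Total: 4.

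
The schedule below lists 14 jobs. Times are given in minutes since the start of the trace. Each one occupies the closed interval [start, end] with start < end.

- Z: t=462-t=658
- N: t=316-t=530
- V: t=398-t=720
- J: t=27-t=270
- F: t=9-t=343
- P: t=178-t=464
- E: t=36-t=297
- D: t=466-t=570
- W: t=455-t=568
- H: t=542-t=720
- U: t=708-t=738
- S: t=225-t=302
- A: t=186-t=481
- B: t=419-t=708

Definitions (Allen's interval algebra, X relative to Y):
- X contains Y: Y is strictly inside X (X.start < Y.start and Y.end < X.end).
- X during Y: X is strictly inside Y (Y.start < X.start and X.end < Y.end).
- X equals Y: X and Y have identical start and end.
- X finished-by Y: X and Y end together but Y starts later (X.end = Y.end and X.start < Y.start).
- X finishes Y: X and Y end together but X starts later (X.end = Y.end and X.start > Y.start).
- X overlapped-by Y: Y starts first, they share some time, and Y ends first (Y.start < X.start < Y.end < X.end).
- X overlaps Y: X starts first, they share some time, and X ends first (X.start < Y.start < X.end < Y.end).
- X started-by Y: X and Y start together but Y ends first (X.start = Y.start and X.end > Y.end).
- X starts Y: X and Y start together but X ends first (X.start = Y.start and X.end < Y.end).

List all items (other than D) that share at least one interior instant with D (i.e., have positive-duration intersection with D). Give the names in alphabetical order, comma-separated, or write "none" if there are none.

Target D = [t=466, t=570].
A [t=186, t=481] → overlaps → yes.
B [t=419, t=708] → contains → yes.
E [t=36, t=297] → before → no.
F [t=9, t=343] → before → no.
H [t=542, t=720] → overlapped-by → yes.
J [t=27, t=270] → before → no.
N [t=316, t=530] → overlaps → yes.
P [t=178, t=464] → before → no.
S [t=225, t=302] → before → no.
U [t=708, t=738] → after → no.
V [t=398, t=720] → contains → yes.
W [t=455, t=568] → overlaps → yes.
Z [t=462, t=658] → contains → yes.
Result: A, B, H, N, V, W, Z.

A, B, H, N, V, W, Z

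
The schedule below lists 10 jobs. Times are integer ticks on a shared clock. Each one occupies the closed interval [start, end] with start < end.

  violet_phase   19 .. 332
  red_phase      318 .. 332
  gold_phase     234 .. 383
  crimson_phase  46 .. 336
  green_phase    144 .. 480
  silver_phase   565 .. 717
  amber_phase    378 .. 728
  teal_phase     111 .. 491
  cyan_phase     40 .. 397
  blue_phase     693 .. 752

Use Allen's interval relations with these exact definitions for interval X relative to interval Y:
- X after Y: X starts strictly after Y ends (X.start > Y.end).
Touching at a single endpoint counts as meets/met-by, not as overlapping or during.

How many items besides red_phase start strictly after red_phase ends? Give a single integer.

3

Target red_phase = [318, 332].
amber_phase [378, 728] → after → counts.
blue_phase [693, 752] → after → counts.
crimson_phase [46, 336] → contains → no.
cyan_phase [40, 397] → contains → no.
gold_phase [234, 383] → contains → no.
green_phase [144, 480] → contains → no.
silver_phase [565, 717] → after → counts.
teal_phase [111, 491] → contains → no.
violet_phase [19, 332] → finished-by → no.
Total: 3.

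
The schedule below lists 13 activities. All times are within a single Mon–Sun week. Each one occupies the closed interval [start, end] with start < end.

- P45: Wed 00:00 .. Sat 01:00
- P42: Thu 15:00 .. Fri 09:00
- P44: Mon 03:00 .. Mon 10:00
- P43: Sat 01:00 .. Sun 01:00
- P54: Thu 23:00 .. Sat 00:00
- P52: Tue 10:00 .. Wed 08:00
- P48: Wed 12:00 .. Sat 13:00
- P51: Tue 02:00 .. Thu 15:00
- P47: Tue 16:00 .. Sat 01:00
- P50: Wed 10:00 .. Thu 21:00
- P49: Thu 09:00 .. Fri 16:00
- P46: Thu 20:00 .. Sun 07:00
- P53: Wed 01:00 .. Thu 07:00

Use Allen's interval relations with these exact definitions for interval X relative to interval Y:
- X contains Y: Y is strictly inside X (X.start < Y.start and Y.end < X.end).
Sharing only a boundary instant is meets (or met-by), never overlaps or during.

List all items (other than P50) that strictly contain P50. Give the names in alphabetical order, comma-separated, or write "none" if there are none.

Target P50 = [Wed 10:00, Thu 21:00].
P42 [Thu 15:00, Fri 09:00] → overlapped-by → no.
P43 [Sat 01:00, Sun 01:00] → after → no.
P44 [Mon 03:00, Mon 10:00] → before → no.
P45 [Wed 00:00, Sat 01:00] → contains → yes.
P46 [Thu 20:00, Sun 07:00] → overlapped-by → no.
P47 [Tue 16:00, Sat 01:00] → contains → yes.
P48 [Wed 12:00, Sat 13:00] → overlapped-by → no.
P49 [Thu 09:00, Fri 16:00] → overlapped-by → no.
P51 [Tue 02:00, Thu 15:00] → overlaps → no.
P52 [Tue 10:00, Wed 08:00] → before → no.
P53 [Wed 01:00, Thu 07:00] → overlaps → no.
P54 [Thu 23:00, Sat 00:00] → after → no.
Result: P45, P47.

P45, P47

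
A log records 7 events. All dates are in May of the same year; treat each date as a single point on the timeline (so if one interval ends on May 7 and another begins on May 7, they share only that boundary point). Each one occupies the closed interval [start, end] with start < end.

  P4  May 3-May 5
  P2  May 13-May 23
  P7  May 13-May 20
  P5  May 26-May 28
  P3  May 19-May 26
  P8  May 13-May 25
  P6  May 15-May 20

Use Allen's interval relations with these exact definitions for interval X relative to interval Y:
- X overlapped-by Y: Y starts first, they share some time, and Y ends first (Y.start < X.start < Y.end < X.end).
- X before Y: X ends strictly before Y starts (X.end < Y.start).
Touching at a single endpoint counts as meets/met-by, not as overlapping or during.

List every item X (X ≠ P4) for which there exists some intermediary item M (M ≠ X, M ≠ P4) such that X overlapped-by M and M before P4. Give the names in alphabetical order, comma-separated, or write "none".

Target P4 = [May 3, May 5].
Intermediaries M with M before P4: none.
Union: none.

none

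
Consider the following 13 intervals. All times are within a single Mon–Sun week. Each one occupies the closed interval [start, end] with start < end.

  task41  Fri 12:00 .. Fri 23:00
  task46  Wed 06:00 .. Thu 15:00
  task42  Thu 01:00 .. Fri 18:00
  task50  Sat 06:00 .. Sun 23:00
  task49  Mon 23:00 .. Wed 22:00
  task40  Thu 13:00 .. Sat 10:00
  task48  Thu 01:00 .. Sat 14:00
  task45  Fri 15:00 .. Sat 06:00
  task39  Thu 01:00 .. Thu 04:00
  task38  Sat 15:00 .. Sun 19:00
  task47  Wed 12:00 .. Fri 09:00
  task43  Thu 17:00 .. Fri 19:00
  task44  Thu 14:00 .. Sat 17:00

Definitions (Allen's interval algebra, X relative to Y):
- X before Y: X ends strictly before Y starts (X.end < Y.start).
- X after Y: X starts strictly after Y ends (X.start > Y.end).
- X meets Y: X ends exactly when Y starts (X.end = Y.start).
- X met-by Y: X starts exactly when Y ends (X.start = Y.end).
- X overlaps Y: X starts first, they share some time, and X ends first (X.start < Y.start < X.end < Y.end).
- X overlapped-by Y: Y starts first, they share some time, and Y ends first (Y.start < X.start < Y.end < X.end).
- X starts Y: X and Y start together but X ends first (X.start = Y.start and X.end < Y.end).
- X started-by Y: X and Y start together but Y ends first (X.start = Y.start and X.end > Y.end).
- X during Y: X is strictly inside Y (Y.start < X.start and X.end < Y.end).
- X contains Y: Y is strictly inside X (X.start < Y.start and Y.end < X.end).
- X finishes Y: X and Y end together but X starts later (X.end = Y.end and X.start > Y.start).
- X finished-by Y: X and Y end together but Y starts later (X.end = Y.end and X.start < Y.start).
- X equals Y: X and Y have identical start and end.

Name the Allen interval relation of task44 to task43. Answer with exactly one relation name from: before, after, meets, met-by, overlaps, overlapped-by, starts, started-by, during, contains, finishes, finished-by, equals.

contains

task44 = [Thu 14:00, Sat 17:00]; task43 = [Thu 17:00, Fri 19:00].
Compare endpoints: task44.start < task43.start, task44.start < task43.end, task44.end > task43.start, task44.end > task43.end.
That pattern is 'contains'.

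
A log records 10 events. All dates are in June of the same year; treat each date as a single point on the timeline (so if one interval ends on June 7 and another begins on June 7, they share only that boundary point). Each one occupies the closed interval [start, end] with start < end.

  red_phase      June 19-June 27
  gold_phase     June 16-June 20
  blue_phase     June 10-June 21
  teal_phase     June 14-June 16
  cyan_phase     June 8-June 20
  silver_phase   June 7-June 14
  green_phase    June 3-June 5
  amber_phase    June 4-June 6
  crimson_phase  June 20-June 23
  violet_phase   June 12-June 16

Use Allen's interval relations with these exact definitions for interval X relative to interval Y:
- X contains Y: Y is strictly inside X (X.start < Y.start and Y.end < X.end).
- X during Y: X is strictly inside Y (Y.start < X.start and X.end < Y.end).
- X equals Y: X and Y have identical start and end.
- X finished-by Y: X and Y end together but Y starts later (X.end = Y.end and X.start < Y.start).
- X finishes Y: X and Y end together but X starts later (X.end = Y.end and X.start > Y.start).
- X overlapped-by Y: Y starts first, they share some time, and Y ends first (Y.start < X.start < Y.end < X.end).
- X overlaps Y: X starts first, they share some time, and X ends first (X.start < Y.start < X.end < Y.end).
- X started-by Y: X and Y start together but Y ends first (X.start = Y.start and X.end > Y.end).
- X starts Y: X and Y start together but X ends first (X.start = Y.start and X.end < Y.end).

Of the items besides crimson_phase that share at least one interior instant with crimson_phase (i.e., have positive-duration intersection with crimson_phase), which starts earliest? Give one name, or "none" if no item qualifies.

Target crimson_phase = [June 20, June 23].
amber_phase [June 4, June 6] → before → excluded.
blue_phase [June 10, June 21] → overlaps → candidate.
cyan_phase [June 8, June 20] → meets → excluded.
gold_phase [June 16, June 20] → meets → excluded.
green_phase [June 3, June 5] → before → excluded.
red_phase [June 19, June 27] → contains → candidate.
silver_phase [June 7, June 14] → before → excluded.
teal_phase [June 14, June 16] → before → excluded.
violet_phase [June 12, June 16] → before → excluded.
Among candidates, earliest start is June 10 → blue_phase.

blue_phase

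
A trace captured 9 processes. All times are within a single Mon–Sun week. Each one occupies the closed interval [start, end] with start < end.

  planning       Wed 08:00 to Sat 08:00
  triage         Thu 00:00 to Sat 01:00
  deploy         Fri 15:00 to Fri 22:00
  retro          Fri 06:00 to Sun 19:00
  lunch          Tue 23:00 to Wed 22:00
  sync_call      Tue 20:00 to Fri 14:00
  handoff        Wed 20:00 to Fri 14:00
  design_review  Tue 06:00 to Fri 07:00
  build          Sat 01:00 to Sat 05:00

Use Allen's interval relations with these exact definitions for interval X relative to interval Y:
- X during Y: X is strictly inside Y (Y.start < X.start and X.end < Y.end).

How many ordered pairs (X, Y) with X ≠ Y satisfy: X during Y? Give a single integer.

Checking all 72 ordered pairs for relation 'during'; matching pairs in alphabetical order:
(build, planning): build during planning ✓
(build, retro): build during retro ✓
(deploy, planning): deploy during planning ✓
(deploy, retro): deploy during retro ✓
(deploy, triage): deploy during triage ✓
(handoff, planning): handoff during planning ✓
(lunch, design_review): lunch during design_review ✓
(lunch, sync_call): lunch during sync_call ✓
(triage, planning): triage during planning ✓
Count: 9.

9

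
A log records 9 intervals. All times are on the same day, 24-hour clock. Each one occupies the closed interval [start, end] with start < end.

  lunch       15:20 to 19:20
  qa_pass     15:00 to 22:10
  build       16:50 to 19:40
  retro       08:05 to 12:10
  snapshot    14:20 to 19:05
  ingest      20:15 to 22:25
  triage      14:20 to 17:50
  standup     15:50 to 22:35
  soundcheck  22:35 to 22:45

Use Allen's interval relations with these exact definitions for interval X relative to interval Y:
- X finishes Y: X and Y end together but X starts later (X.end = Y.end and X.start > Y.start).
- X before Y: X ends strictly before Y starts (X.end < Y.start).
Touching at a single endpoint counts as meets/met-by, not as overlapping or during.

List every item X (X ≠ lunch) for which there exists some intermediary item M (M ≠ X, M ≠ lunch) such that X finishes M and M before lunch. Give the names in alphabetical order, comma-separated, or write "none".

Target lunch = [15:20, 19:20].
Intermediaries M with M before lunch: retro.
Via retro — items with X finishes retro: none.
Union: none.

none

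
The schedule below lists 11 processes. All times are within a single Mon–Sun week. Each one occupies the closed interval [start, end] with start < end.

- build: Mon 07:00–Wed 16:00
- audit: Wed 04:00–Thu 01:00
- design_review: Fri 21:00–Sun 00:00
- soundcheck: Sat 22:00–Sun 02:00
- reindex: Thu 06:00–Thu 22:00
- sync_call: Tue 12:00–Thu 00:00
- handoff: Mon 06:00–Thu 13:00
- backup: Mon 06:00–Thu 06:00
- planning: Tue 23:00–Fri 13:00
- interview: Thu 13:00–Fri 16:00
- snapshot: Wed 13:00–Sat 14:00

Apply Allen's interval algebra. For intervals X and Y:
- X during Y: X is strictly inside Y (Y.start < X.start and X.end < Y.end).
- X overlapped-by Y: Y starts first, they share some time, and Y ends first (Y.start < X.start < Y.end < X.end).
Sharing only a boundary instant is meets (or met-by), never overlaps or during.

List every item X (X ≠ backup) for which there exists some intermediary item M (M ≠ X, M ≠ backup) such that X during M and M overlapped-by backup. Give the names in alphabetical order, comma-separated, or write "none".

Target backup = [Mon 06:00, Thu 06:00].
Intermediaries M with M overlapped-by backup: planning, snapshot.
Via planning — items with X during planning: audit, reindex.
Via snapshot — items with X during snapshot: interview, reindex.
Union: audit, interview, reindex.

audit, interview, reindex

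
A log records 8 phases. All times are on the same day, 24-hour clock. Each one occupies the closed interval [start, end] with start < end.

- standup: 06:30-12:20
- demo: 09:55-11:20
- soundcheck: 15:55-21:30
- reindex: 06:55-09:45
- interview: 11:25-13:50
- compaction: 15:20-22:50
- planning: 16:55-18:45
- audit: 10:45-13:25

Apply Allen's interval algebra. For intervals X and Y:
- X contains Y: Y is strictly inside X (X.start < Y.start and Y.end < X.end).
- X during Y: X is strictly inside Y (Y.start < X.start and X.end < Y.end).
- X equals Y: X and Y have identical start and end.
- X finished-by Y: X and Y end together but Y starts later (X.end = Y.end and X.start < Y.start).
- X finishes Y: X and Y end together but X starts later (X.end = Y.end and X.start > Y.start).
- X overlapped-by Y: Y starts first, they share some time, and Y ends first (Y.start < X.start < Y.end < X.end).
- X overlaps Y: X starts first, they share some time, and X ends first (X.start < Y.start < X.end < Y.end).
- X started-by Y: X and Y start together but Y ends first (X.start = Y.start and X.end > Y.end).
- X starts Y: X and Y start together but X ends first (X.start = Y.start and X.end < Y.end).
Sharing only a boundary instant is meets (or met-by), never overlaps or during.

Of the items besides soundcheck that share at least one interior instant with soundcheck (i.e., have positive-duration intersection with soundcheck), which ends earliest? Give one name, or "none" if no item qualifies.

planning

Target soundcheck = [15:55, 21:30].
audit [10:45, 13:25] → before → excluded.
compaction [15:20, 22:50] → contains → candidate.
demo [09:55, 11:20] → before → excluded.
interview [11:25, 13:50] → before → excluded.
planning [16:55, 18:45] → during → candidate.
reindex [06:55, 09:45] → before → excluded.
standup [06:30, 12:20] → before → excluded.
Among candidates, earliest end is 18:45 → planning.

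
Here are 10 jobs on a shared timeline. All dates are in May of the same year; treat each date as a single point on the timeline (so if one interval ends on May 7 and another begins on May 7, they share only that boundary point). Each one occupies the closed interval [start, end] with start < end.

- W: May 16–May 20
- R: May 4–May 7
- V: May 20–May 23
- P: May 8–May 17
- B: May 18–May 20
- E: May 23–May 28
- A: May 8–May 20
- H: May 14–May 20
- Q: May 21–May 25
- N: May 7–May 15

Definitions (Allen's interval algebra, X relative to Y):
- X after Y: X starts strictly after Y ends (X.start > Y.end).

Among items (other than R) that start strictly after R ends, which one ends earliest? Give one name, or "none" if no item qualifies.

P

Target R = [May 4, May 7].
A [May 8, May 20] → after → candidate.
B [May 18, May 20] → after → candidate.
E [May 23, May 28] → after → candidate.
H [May 14, May 20] → after → candidate.
N [May 7, May 15] → met-by → excluded.
P [May 8, May 17] → after → candidate.
Q [May 21, May 25] → after → candidate.
V [May 20, May 23] → after → candidate.
W [May 16, May 20] → after → candidate.
Among candidates, earliest end is May 17 → P.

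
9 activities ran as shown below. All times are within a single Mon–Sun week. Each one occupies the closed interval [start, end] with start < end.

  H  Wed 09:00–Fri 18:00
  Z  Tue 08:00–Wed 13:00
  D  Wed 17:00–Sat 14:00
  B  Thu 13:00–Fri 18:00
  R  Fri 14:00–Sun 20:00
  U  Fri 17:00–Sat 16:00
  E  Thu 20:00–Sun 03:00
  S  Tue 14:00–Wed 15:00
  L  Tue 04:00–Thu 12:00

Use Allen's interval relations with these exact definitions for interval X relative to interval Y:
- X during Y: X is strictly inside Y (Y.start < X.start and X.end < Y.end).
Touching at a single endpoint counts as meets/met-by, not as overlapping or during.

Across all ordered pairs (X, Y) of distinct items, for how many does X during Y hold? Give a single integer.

Checking all 72 ordered pairs for relation 'during'; matching pairs in alphabetical order:
(B, D): B during D ✓
(S, L): S during L ✓
(U, E): U during E ✓
(U, R): U during R ✓
(Z, L): Z during L ✓
Count: 5.

5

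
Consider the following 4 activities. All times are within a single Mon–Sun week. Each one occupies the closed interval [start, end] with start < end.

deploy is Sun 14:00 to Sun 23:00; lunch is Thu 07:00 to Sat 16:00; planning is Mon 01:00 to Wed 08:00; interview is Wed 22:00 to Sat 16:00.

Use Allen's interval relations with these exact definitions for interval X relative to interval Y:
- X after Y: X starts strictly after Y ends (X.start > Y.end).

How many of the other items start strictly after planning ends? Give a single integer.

3

Target planning = [Mon 01:00, Wed 08:00].
deploy [Sun 14:00, Sun 23:00] → after → counts.
interview [Wed 22:00, Sat 16:00] → after → counts.
lunch [Thu 07:00, Sat 16:00] → after → counts.
Total: 3.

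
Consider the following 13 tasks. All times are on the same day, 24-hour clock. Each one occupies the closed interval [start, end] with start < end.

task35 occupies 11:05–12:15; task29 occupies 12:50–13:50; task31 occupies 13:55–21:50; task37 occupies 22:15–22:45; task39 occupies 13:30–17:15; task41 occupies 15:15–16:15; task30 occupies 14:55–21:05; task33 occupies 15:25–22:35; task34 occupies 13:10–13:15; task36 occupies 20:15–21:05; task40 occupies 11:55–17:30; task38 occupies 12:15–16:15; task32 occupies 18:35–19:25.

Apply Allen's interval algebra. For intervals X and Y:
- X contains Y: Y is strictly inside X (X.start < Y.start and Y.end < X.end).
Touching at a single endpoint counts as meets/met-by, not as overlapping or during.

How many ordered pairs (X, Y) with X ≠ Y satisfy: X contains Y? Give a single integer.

Checking all 156 ordered pairs for relation 'contains'; matching pairs in alphabetical order:
(task29, task34): task29 contains task34 ✓
(task30, task32): task30 contains task32 ✓
(task30, task41): task30 contains task41 ✓
(task31, task30): task31 contains task30 ✓
(task31, task32): task31 contains task32 ✓
(task31, task36): task31 contains task36 ✓
(task31, task41): task31 contains task41 ✓
(task33, task32): task33 contains task32 ✓
(task33, task36): task33 contains task36 ✓
(task38, task29): task38 contains task29 ✓
(task38, task34): task38 contains task34 ✓
(task39, task41): task39 contains task41 ✓
(task40, task29): task40 contains task29 ✓
(task40, task34): task40 contains task34 ✓
(task40, task38): task40 contains task38 ✓
(task40, task39): task40 contains task39 ✓
(task40, task41): task40 contains task41 ✓
Count: 17.

17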